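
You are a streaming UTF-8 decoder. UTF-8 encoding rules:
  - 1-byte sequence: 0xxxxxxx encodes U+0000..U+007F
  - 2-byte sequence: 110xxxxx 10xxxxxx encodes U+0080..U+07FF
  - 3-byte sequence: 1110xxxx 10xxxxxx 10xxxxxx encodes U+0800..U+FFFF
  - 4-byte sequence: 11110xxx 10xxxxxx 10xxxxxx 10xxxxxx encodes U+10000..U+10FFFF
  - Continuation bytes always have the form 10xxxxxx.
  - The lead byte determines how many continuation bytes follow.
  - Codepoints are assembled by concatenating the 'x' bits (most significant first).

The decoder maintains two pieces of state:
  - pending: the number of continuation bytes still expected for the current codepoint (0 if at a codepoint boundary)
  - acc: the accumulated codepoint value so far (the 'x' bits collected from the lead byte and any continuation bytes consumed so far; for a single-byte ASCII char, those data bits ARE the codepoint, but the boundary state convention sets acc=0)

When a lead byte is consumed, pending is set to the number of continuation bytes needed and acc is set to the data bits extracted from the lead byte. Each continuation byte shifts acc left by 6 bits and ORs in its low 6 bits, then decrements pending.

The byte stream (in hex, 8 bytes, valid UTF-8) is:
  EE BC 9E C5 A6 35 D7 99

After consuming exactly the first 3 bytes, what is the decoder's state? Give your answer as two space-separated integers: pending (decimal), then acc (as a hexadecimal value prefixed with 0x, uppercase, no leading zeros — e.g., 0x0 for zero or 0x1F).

Byte[0]=EE: 3-byte lead. pending=2, acc=0xE
Byte[1]=BC: continuation. acc=(acc<<6)|0x3C=0x3BC, pending=1
Byte[2]=9E: continuation. acc=(acc<<6)|0x1E=0xEF1E, pending=0

Answer: 0 0xEF1E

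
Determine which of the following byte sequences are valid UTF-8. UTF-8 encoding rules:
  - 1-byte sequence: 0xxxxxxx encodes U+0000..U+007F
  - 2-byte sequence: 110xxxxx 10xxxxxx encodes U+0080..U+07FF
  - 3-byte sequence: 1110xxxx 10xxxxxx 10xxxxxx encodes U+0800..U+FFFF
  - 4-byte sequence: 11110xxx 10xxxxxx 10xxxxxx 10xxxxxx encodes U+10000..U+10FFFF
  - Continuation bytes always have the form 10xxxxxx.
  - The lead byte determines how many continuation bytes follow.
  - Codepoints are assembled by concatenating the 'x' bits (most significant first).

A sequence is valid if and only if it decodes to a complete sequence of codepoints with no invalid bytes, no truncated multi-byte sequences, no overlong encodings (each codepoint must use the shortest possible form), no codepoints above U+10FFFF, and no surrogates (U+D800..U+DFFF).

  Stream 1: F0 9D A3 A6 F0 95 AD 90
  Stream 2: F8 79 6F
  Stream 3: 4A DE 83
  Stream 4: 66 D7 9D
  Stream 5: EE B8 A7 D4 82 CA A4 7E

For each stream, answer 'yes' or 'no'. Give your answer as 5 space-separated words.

Answer: yes no yes yes yes

Derivation:
Stream 1: decodes cleanly. VALID
Stream 2: error at byte offset 0. INVALID
Stream 3: decodes cleanly. VALID
Stream 4: decodes cleanly. VALID
Stream 5: decodes cleanly. VALID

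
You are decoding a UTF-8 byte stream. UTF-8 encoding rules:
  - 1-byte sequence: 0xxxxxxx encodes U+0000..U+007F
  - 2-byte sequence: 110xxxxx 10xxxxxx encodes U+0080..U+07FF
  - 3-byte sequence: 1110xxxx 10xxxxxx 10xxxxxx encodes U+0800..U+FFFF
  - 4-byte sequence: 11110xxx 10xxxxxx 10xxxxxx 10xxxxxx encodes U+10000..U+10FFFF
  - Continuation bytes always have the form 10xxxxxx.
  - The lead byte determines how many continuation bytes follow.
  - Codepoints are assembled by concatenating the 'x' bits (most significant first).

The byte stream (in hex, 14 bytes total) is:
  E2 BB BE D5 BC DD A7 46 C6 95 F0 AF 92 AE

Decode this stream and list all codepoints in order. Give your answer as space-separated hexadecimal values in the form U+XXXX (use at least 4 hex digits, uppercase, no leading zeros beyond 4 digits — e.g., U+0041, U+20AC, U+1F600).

Byte[0]=E2: 3-byte lead, need 2 cont bytes. acc=0x2
Byte[1]=BB: continuation. acc=(acc<<6)|0x3B=0xBB
Byte[2]=BE: continuation. acc=(acc<<6)|0x3E=0x2EFE
Completed: cp=U+2EFE (starts at byte 0)
Byte[3]=D5: 2-byte lead, need 1 cont bytes. acc=0x15
Byte[4]=BC: continuation. acc=(acc<<6)|0x3C=0x57C
Completed: cp=U+057C (starts at byte 3)
Byte[5]=DD: 2-byte lead, need 1 cont bytes. acc=0x1D
Byte[6]=A7: continuation. acc=(acc<<6)|0x27=0x767
Completed: cp=U+0767 (starts at byte 5)
Byte[7]=46: 1-byte ASCII. cp=U+0046
Byte[8]=C6: 2-byte lead, need 1 cont bytes. acc=0x6
Byte[9]=95: continuation. acc=(acc<<6)|0x15=0x195
Completed: cp=U+0195 (starts at byte 8)
Byte[10]=F0: 4-byte lead, need 3 cont bytes. acc=0x0
Byte[11]=AF: continuation. acc=(acc<<6)|0x2F=0x2F
Byte[12]=92: continuation. acc=(acc<<6)|0x12=0xBD2
Byte[13]=AE: continuation. acc=(acc<<6)|0x2E=0x2F4AE
Completed: cp=U+2F4AE (starts at byte 10)

Answer: U+2EFE U+057C U+0767 U+0046 U+0195 U+2F4AE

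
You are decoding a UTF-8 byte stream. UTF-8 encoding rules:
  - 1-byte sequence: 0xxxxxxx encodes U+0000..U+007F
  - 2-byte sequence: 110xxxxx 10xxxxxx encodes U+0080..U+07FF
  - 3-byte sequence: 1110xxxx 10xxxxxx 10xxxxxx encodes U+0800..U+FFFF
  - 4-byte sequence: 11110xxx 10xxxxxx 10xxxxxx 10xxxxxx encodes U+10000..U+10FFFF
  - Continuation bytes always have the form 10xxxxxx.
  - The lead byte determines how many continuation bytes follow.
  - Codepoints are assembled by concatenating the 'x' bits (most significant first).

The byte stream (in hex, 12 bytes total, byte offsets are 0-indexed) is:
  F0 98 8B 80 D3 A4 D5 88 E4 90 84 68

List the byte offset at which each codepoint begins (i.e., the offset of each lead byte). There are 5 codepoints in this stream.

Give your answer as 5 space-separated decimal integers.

Byte[0]=F0: 4-byte lead, need 3 cont bytes. acc=0x0
Byte[1]=98: continuation. acc=(acc<<6)|0x18=0x18
Byte[2]=8B: continuation. acc=(acc<<6)|0x0B=0x60B
Byte[3]=80: continuation. acc=(acc<<6)|0x00=0x182C0
Completed: cp=U+182C0 (starts at byte 0)
Byte[4]=D3: 2-byte lead, need 1 cont bytes. acc=0x13
Byte[5]=A4: continuation. acc=(acc<<6)|0x24=0x4E4
Completed: cp=U+04E4 (starts at byte 4)
Byte[6]=D5: 2-byte lead, need 1 cont bytes. acc=0x15
Byte[7]=88: continuation. acc=(acc<<6)|0x08=0x548
Completed: cp=U+0548 (starts at byte 6)
Byte[8]=E4: 3-byte lead, need 2 cont bytes. acc=0x4
Byte[9]=90: continuation. acc=(acc<<6)|0x10=0x110
Byte[10]=84: continuation. acc=(acc<<6)|0x04=0x4404
Completed: cp=U+4404 (starts at byte 8)
Byte[11]=68: 1-byte ASCII. cp=U+0068

Answer: 0 4 6 8 11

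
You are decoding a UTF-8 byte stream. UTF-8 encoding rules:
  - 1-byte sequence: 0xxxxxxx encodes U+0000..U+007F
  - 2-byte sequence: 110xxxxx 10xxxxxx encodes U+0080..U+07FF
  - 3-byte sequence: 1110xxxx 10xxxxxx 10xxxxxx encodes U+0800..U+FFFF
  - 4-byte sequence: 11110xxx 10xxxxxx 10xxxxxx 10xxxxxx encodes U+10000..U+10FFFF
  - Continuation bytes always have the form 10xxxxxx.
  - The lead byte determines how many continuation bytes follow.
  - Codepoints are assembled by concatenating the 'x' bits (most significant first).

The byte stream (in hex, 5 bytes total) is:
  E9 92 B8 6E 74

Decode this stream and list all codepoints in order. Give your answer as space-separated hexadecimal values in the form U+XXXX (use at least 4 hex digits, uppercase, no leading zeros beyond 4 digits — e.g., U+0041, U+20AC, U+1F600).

Answer: U+94B8 U+006E U+0074

Derivation:
Byte[0]=E9: 3-byte lead, need 2 cont bytes. acc=0x9
Byte[1]=92: continuation. acc=(acc<<6)|0x12=0x252
Byte[2]=B8: continuation. acc=(acc<<6)|0x38=0x94B8
Completed: cp=U+94B8 (starts at byte 0)
Byte[3]=6E: 1-byte ASCII. cp=U+006E
Byte[4]=74: 1-byte ASCII. cp=U+0074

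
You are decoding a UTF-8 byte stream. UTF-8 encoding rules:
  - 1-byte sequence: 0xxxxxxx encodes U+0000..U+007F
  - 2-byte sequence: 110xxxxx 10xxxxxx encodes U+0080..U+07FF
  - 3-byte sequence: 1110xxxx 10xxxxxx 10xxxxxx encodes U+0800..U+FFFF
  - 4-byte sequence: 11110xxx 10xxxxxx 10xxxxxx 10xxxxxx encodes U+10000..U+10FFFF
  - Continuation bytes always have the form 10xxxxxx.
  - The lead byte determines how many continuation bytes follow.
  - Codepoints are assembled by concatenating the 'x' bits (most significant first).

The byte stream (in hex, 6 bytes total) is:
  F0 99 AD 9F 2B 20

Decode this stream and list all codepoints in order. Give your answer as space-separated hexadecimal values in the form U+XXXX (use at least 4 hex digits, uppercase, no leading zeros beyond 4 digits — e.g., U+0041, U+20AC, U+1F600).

Answer: U+19B5F U+002B U+0020

Derivation:
Byte[0]=F0: 4-byte lead, need 3 cont bytes. acc=0x0
Byte[1]=99: continuation. acc=(acc<<6)|0x19=0x19
Byte[2]=AD: continuation. acc=(acc<<6)|0x2D=0x66D
Byte[3]=9F: continuation. acc=(acc<<6)|0x1F=0x19B5F
Completed: cp=U+19B5F (starts at byte 0)
Byte[4]=2B: 1-byte ASCII. cp=U+002B
Byte[5]=20: 1-byte ASCII. cp=U+0020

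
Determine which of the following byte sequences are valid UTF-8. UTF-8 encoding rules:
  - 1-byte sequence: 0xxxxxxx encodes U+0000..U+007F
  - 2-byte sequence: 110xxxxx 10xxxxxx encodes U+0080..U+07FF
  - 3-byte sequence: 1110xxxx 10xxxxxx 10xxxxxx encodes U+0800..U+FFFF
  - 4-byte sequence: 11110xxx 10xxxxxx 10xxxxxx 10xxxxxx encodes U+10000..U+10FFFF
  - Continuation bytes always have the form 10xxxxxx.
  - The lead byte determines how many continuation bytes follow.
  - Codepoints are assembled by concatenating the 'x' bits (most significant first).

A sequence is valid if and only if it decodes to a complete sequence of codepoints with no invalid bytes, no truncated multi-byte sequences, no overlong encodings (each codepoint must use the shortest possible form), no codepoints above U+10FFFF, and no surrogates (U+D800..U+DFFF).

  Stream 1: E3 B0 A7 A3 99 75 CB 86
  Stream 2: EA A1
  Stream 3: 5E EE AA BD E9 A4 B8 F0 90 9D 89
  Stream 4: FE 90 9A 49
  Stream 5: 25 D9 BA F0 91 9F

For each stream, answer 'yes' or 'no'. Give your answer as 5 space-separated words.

Stream 1: error at byte offset 3. INVALID
Stream 2: error at byte offset 2. INVALID
Stream 3: decodes cleanly. VALID
Stream 4: error at byte offset 0. INVALID
Stream 5: error at byte offset 6. INVALID

Answer: no no yes no no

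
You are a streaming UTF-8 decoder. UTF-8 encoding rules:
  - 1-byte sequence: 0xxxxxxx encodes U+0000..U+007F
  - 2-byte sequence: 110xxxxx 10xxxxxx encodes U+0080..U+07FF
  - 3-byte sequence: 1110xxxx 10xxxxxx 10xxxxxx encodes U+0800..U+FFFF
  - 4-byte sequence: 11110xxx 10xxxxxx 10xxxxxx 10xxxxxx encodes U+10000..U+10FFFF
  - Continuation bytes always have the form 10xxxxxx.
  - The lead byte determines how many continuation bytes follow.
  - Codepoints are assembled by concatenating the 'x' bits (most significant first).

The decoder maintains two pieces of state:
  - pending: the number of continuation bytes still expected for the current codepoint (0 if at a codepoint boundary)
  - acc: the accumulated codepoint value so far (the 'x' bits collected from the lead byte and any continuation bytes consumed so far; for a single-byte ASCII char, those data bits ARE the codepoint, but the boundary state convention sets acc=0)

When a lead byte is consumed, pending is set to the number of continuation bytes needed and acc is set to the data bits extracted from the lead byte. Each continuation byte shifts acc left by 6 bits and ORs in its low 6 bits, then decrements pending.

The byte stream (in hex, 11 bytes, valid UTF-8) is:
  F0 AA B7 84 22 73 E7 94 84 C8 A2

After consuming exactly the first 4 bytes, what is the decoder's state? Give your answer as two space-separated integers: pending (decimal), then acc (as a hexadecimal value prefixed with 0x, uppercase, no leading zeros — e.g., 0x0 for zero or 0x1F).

Byte[0]=F0: 4-byte lead. pending=3, acc=0x0
Byte[1]=AA: continuation. acc=(acc<<6)|0x2A=0x2A, pending=2
Byte[2]=B7: continuation. acc=(acc<<6)|0x37=0xAB7, pending=1
Byte[3]=84: continuation. acc=(acc<<6)|0x04=0x2ADC4, pending=0

Answer: 0 0x2ADC4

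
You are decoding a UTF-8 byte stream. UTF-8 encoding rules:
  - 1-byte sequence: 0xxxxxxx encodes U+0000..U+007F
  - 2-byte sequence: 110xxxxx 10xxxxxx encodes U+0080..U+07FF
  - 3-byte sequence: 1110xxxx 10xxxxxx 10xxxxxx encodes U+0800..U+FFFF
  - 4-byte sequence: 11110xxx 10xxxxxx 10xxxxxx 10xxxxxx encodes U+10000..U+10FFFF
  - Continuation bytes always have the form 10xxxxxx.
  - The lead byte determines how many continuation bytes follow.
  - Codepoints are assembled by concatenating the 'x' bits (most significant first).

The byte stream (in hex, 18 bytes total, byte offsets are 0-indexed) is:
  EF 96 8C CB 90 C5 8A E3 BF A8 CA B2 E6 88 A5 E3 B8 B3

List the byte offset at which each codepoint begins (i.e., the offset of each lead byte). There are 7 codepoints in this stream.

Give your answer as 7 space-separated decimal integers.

Answer: 0 3 5 7 10 12 15

Derivation:
Byte[0]=EF: 3-byte lead, need 2 cont bytes. acc=0xF
Byte[1]=96: continuation. acc=(acc<<6)|0x16=0x3D6
Byte[2]=8C: continuation. acc=(acc<<6)|0x0C=0xF58C
Completed: cp=U+F58C (starts at byte 0)
Byte[3]=CB: 2-byte lead, need 1 cont bytes. acc=0xB
Byte[4]=90: continuation. acc=(acc<<6)|0x10=0x2D0
Completed: cp=U+02D0 (starts at byte 3)
Byte[5]=C5: 2-byte lead, need 1 cont bytes. acc=0x5
Byte[6]=8A: continuation. acc=(acc<<6)|0x0A=0x14A
Completed: cp=U+014A (starts at byte 5)
Byte[7]=E3: 3-byte lead, need 2 cont bytes. acc=0x3
Byte[8]=BF: continuation. acc=(acc<<6)|0x3F=0xFF
Byte[9]=A8: continuation. acc=(acc<<6)|0x28=0x3FE8
Completed: cp=U+3FE8 (starts at byte 7)
Byte[10]=CA: 2-byte lead, need 1 cont bytes. acc=0xA
Byte[11]=B2: continuation. acc=(acc<<6)|0x32=0x2B2
Completed: cp=U+02B2 (starts at byte 10)
Byte[12]=E6: 3-byte lead, need 2 cont bytes. acc=0x6
Byte[13]=88: continuation. acc=(acc<<6)|0x08=0x188
Byte[14]=A5: continuation. acc=(acc<<6)|0x25=0x6225
Completed: cp=U+6225 (starts at byte 12)
Byte[15]=E3: 3-byte lead, need 2 cont bytes. acc=0x3
Byte[16]=B8: continuation. acc=(acc<<6)|0x38=0xF8
Byte[17]=B3: continuation. acc=(acc<<6)|0x33=0x3E33
Completed: cp=U+3E33 (starts at byte 15)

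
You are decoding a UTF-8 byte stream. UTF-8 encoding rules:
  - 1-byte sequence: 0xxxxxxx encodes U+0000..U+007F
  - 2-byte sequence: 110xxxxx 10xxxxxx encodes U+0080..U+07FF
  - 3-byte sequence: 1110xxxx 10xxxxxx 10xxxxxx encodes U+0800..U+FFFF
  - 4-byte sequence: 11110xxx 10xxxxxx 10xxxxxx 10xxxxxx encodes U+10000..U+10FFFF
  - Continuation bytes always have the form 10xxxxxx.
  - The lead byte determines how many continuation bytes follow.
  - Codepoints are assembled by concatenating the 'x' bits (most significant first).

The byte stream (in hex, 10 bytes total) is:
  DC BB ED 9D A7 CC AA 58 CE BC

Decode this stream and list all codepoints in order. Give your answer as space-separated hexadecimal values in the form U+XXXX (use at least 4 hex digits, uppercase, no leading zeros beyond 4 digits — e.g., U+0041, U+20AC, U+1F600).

Byte[0]=DC: 2-byte lead, need 1 cont bytes. acc=0x1C
Byte[1]=BB: continuation. acc=(acc<<6)|0x3B=0x73B
Completed: cp=U+073B (starts at byte 0)
Byte[2]=ED: 3-byte lead, need 2 cont bytes. acc=0xD
Byte[3]=9D: continuation. acc=(acc<<6)|0x1D=0x35D
Byte[4]=A7: continuation. acc=(acc<<6)|0x27=0xD767
Completed: cp=U+D767 (starts at byte 2)
Byte[5]=CC: 2-byte lead, need 1 cont bytes. acc=0xC
Byte[6]=AA: continuation. acc=(acc<<6)|0x2A=0x32A
Completed: cp=U+032A (starts at byte 5)
Byte[7]=58: 1-byte ASCII. cp=U+0058
Byte[8]=CE: 2-byte lead, need 1 cont bytes. acc=0xE
Byte[9]=BC: continuation. acc=(acc<<6)|0x3C=0x3BC
Completed: cp=U+03BC (starts at byte 8)

Answer: U+073B U+D767 U+032A U+0058 U+03BC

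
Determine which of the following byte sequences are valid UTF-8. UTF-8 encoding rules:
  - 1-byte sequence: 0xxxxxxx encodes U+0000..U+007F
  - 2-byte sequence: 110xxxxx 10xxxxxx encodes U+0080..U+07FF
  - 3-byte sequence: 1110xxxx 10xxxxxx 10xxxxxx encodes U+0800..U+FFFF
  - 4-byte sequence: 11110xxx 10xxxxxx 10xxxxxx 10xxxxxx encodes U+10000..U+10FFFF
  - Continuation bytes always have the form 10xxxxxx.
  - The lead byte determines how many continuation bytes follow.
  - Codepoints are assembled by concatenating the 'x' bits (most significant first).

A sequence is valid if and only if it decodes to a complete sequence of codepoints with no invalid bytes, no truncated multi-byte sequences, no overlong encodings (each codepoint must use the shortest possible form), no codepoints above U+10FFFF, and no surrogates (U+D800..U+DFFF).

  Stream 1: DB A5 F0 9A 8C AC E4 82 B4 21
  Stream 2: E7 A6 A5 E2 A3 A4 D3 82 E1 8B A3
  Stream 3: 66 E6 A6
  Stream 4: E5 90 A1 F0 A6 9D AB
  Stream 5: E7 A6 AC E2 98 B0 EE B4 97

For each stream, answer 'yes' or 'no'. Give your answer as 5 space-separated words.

Answer: yes yes no yes yes

Derivation:
Stream 1: decodes cleanly. VALID
Stream 2: decodes cleanly. VALID
Stream 3: error at byte offset 3. INVALID
Stream 4: decodes cleanly. VALID
Stream 5: decodes cleanly. VALID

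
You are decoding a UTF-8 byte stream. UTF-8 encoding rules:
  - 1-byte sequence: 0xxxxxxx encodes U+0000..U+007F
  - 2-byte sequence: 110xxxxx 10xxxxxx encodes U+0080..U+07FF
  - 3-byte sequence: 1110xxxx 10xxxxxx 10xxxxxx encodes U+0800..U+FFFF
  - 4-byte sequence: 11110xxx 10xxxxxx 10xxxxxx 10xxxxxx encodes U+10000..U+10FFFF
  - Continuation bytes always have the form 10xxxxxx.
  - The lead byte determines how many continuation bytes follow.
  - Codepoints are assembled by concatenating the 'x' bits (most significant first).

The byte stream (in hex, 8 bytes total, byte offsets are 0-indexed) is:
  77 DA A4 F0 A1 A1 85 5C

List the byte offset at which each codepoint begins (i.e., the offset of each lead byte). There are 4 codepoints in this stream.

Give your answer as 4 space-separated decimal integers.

Byte[0]=77: 1-byte ASCII. cp=U+0077
Byte[1]=DA: 2-byte lead, need 1 cont bytes. acc=0x1A
Byte[2]=A4: continuation. acc=(acc<<6)|0x24=0x6A4
Completed: cp=U+06A4 (starts at byte 1)
Byte[3]=F0: 4-byte lead, need 3 cont bytes. acc=0x0
Byte[4]=A1: continuation. acc=(acc<<6)|0x21=0x21
Byte[5]=A1: continuation. acc=(acc<<6)|0x21=0x861
Byte[6]=85: continuation. acc=(acc<<6)|0x05=0x21845
Completed: cp=U+21845 (starts at byte 3)
Byte[7]=5C: 1-byte ASCII. cp=U+005C

Answer: 0 1 3 7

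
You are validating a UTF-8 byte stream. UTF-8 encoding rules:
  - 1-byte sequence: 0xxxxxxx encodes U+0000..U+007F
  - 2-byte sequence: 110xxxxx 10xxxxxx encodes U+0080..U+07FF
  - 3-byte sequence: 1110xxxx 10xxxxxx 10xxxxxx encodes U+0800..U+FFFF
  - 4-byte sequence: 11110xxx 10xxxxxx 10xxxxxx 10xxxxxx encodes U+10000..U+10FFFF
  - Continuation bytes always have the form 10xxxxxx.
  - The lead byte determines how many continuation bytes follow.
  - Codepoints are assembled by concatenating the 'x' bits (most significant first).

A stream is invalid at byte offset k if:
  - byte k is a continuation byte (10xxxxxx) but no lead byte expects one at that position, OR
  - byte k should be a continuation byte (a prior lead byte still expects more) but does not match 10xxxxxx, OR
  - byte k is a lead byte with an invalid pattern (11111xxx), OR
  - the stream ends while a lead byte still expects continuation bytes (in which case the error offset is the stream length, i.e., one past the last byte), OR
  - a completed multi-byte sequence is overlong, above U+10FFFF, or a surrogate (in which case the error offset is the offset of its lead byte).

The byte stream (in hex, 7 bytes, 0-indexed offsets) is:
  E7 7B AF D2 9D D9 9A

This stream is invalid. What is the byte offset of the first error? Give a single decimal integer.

Answer: 1

Derivation:
Byte[0]=E7: 3-byte lead, need 2 cont bytes. acc=0x7
Byte[1]=7B: expected 10xxxxxx continuation. INVALID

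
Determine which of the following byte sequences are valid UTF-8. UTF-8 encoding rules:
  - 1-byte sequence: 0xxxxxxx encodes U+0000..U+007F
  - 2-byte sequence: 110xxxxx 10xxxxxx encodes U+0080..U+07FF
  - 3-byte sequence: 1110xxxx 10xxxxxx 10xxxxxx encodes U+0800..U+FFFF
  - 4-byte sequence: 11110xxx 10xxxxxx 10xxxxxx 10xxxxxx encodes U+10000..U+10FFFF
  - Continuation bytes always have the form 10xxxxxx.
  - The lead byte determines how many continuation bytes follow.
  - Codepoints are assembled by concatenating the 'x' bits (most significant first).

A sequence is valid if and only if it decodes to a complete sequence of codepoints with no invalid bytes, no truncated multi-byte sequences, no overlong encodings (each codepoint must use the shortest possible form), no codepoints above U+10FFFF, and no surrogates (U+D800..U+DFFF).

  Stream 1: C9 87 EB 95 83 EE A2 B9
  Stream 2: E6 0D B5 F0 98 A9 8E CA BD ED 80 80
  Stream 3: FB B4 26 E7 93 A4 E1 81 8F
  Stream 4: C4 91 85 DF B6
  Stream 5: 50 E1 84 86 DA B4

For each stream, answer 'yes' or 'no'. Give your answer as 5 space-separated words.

Stream 1: decodes cleanly. VALID
Stream 2: error at byte offset 1. INVALID
Stream 3: error at byte offset 0. INVALID
Stream 4: error at byte offset 2. INVALID
Stream 5: decodes cleanly. VALID

Answer: yes no no no yes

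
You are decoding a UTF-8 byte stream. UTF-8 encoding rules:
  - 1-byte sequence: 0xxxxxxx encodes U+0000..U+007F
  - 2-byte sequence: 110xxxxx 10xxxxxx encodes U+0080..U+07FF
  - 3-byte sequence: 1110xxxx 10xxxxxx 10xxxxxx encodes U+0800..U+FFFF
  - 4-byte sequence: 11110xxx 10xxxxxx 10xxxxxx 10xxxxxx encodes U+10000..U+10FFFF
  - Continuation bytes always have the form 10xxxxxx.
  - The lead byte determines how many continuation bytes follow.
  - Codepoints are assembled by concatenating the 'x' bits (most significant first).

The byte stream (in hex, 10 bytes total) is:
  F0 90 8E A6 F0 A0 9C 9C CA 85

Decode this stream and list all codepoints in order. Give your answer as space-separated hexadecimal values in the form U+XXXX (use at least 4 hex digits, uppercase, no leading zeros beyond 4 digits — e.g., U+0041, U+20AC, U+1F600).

Byte[0]=F0: 4-byte lead, need 3 cont bytes. acc=0x0
Byte[1]=90: continuation. acc=(acc<<6)|0x10=0x10
Byte[2]=8E: continuation. acc=(acc<<6)|0x0E=0x40E
Byte[3]=A6: continuation. acc=(acc<<6)|0x26=0x103A6
Completed: cp=U+103A6 (starts at byte 0)
Byte[4]=F0: 4-byte lead, need 3 cont bytes. acc=0x0
Byte[5]=A0: continuation. acc=(acc<<6)|0x20=0x20
Byte[6]=9C: continuation. acc=(acc<<6)|0x1C=0x81C
Byte[7]=9C: continuation. acc=(acc<<6)|0x1C=0x2071C
Completed: cp=U+2071C (starts at byte 4)
Byte[8]=CA: 2-byte lead, need 1 cont bytes. acc=0xA
Byte[9]=85: continuation. acc=(acc<<6)|0x05=0x285
Completed: cp=U+0285 (starts at byte 8)

Answer: U+103A6 U+2071C U+0285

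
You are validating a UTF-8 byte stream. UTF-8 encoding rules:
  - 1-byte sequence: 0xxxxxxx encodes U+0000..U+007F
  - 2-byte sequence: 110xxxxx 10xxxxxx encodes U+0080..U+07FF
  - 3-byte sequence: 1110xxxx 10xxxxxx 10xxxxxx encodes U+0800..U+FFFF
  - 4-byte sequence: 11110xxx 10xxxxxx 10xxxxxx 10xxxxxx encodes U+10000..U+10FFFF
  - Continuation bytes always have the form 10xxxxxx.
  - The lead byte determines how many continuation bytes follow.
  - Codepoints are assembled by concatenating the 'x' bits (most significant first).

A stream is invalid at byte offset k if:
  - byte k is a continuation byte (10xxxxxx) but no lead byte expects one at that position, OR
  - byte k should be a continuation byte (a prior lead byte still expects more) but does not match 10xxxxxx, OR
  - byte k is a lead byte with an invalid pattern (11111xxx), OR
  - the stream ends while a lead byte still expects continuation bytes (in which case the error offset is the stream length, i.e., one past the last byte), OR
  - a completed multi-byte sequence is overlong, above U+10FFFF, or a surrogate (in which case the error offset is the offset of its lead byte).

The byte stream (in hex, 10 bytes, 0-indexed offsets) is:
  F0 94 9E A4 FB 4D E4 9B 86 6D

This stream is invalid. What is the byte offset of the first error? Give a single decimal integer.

Answer: 4

Derivation:
Byte[0]=F0: 4-byte lead, need 3 cont bytes. acc=0x0
Byte[1]=94: continuation. acc=(acc<<6)|0x14=0x14
Byte[2]=9E: continuation. acc=(acc<<6)|0x1E=0x51E
Byte[3]=A4: continuation. acc=(acc<<6)|0x24=0x147A4
Completed: cp=U+147A4 (starts at byte 0)
Byte[4]=FB: INVALID lead byte (not 0xxx/110x/1110/11110)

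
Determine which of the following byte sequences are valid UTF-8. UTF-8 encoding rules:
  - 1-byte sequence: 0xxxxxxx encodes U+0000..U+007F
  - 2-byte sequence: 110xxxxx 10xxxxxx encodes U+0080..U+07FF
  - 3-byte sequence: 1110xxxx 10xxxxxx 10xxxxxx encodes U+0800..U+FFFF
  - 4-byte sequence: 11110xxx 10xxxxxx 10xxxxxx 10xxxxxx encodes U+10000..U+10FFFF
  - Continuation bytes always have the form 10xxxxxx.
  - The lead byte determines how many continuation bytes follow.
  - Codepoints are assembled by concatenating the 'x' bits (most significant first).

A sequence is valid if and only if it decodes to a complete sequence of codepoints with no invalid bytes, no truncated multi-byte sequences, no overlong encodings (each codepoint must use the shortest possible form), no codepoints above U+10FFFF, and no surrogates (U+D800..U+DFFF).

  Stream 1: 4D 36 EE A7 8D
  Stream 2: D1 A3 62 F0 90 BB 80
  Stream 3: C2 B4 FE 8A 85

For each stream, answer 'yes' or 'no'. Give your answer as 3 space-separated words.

Stream 1: decodes cleanly. VALID
Stream 2: decodes cleanly. VALID
Stream 3: error at byte offset 2. INVALID

Answer: yes yes no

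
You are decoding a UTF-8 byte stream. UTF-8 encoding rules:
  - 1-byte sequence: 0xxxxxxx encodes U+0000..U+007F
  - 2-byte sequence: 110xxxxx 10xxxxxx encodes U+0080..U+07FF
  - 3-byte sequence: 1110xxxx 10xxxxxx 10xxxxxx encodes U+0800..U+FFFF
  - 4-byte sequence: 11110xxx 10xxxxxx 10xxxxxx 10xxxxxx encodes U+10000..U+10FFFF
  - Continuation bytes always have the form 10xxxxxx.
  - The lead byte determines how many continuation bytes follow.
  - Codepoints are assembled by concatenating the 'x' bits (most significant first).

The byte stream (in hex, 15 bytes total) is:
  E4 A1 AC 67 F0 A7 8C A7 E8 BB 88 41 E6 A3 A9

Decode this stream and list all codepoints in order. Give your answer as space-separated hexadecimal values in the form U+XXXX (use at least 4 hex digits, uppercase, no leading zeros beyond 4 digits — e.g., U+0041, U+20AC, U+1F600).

Byte[0]=E4: 3-byte lead, need 2 cont bytes. acc=0x4
Byte[1]=A1: continuation. acc=(acc<<6)|0x21=0x121
Byte[2]=AC: continuation. acc=(acc<<6)|0x2C=0x486C
Completed: cp=U+486C (starts at byte 0)
Byte[3]=67: 1-byte ASCII. cp=U+0067
Byte[4]=F0: 4-byte lead, need 3 cont bytes. acc=0x0
Byte[5]=A7: continuation. acc=(acc<<6)|0x27=0x27
Byte[6]=8C: continuation. acc=(acc<<6)|0x0C=0x9CC
Byte[7]=A7: continuation. acc=(acc<<6)|0x27=0x27327
Completed: cp=U+27327 (starts at byte 4)
Byte[8]=E8: 3-byte lead, need 2 cont bytes. acc=0x8
Byte[9]=BB: continuation. acc=(acc<<6)|0x3B=0x23B
Byte[10]=88: continuation. acc=(acc<<6)|0x08=0x8EC8
Completed: cp=U+8EC8 (starts at byte 8)
Byte[11]=41: 1-byte ASCII. cp=U+0041
Byte[12]=E6: 3-byte lead, need 2 cont bytes. acc=0x6
Byte[13]=A3: continuation. acc=(acc<<6)|0x23=0x1A3
Byte[14]=A9: continuation. acc=(acc<<6)|0x29=0x68E9
Completed: cp=U+68E9 (starts at byte 12)

Answer: U+486C U+0067 U+27327 U+8EC8 U+0041 U+68E9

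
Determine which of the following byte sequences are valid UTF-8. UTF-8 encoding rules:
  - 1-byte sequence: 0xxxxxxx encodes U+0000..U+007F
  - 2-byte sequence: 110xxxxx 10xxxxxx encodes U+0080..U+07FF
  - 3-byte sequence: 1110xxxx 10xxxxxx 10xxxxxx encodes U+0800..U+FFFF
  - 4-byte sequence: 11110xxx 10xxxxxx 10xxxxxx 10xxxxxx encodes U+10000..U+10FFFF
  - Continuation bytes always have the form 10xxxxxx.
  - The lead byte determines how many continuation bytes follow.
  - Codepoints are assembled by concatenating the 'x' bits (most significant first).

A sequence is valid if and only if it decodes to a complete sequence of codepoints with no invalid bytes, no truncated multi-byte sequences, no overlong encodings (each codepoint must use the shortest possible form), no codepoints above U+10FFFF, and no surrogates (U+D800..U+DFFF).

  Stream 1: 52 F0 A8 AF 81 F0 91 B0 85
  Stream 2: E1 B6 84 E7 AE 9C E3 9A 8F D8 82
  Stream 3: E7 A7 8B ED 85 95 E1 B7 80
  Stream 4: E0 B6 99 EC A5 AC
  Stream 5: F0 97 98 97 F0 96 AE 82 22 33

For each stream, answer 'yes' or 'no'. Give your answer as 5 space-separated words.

Answer: yes yes yes yes yes

Derivation:
Stream 1: decodes cleanly. VALID
Stream 2: decodes cleanly. VALID
Stream 3: decodes cleanly. VALID
Stream 4: decodes cleanly. VALID
Stream 5: decodes cleanly. VALID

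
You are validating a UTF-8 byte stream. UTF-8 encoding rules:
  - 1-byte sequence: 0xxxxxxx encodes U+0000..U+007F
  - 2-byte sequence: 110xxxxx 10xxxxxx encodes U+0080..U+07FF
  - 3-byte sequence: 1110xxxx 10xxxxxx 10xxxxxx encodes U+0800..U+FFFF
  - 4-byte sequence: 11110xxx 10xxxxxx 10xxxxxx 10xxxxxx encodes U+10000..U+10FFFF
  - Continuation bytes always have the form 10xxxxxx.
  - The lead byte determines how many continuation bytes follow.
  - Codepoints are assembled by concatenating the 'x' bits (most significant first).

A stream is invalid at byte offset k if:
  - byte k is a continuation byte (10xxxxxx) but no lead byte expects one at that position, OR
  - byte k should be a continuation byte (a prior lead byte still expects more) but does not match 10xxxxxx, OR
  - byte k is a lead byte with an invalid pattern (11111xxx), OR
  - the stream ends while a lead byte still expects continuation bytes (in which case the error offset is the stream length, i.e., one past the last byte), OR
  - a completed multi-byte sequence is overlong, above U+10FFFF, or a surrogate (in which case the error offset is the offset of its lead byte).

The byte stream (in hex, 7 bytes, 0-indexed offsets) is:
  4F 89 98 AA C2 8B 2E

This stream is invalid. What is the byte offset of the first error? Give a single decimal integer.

Answer: 1

Derivation:
Byte[0]=4F: 1-byte ASCII. cp=U+004F
Byte[1]=89: INVALID lead byte (not 0xxx/110x/1110/11110)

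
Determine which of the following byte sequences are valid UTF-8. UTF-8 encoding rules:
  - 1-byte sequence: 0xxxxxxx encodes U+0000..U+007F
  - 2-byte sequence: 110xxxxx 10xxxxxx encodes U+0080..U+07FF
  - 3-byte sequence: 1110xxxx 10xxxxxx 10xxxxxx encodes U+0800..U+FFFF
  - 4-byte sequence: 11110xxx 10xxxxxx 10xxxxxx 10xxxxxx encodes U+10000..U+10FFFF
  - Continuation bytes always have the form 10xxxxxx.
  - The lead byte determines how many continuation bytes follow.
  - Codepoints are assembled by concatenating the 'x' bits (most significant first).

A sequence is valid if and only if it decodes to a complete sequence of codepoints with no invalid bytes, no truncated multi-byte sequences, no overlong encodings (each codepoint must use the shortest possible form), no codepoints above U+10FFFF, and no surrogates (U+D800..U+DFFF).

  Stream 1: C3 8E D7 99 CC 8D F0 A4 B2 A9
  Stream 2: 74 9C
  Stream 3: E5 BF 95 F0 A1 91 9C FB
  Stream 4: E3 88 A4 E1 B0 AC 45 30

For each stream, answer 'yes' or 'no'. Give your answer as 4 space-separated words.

Stream 1: decodes cleanly. VALID
Stream 2: error at byte offset 1. INVALID
Stream 3: error at byte offset 7. INVALID
Stream 4: decodes cleanly. VALID

Answer: yes no no yes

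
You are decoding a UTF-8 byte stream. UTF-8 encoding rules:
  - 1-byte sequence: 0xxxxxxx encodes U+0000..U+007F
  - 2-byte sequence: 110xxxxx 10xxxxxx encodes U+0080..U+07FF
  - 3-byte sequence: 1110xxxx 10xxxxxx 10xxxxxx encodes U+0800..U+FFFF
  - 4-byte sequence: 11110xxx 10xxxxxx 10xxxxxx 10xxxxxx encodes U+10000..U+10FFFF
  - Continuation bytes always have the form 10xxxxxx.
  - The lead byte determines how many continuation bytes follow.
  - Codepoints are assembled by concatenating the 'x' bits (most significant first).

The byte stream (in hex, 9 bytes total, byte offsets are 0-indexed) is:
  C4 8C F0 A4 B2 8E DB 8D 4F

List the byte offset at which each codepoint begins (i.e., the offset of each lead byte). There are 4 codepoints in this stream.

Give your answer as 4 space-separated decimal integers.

Byte[0]=C4: 2-byte lead, need 1 cont bytes. acc=0x4
Byte[1]=8C: continuation. acc=(acc<<6)|0x0C=0x10C
Completed: cp=U+010C (starts at byte 0)
Byte[2]=F0: 4-byte lead, need 3 cont bytes. acc=0x0
Byte[3]=A4: continuation. acc=(acc<<6)|0x24=0x24
Byte[4]=B2: continuation. acc=(acc<<6)|0x32=0x932
Byte[5]=8E: continuation. acc=(acc<<6)|0x0E=0x24C8E
Completed: cp=U+24C8E (starts at byte 2)
Byte[6]=DB: 2-byte lead, need 1 cont bytes. acc=0x1B
Byte[7]=8D: continuation. acc=(acc<<6)|0x0D=0x6CD
Completed: cp=U+06CD (starts at byte 6)
Byte[8]=4F: 1-byte ASCII. cp=U+004F

Answer: 0 2 6 8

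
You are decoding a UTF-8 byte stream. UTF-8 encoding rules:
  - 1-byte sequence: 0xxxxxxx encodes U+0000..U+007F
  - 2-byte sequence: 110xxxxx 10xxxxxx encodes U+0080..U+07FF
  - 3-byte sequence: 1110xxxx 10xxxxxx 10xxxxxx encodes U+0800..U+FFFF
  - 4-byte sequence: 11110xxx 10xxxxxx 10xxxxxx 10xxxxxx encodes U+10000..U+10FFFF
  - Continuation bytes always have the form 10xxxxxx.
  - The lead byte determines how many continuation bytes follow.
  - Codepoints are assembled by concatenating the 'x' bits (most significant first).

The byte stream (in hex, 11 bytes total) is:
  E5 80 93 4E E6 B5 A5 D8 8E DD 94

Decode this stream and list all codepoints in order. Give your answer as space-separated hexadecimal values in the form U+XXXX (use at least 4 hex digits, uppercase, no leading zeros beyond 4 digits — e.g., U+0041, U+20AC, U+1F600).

Byte[0]=E5: 3-byte lead, need 2 cont bytes. acc=0x5
Byte[1]=80: continuation. acc=(acc<<6)|0x00=0x140
Byte[2]=93: continuation. acc=(acc<<6)|0x13=0x5013
Completed: cp=U+5013 (starts at byte 0)
Byte[3]=4E: 1-byte ASCII. cp=U+004E
Byte[4]=E6: 3-byte lead, need 2 cont bytes. acc=0x6
Byte[5]=B5: continuation. acc=(acc<<6)|0x35=0x1B5
Byte[6]=A5: continuation. acc=(acc<<6)|0x25=0x6D65
Completed: cp=U+6D65 (starts at byte 4)
Byte[7]=D8: 2-byte lead, need 1 cont bytes. acc=0x18
Byte[8]=8E: continuation. acc=(acc<<6)|0x0E=0x60E
Completed: cp=U+060E (starts at byte 7)
Byte[9]=DD: 2-byte lead, need 1 cont bytes. acc=0x1D
Byte[10]=94: continuation. acc=(acc<<6)|0x14=0x754
Completed: cp=U+0754 (starts at byte 9)

Answer: U+5013 U+004E U+6D65 U+060E U+0754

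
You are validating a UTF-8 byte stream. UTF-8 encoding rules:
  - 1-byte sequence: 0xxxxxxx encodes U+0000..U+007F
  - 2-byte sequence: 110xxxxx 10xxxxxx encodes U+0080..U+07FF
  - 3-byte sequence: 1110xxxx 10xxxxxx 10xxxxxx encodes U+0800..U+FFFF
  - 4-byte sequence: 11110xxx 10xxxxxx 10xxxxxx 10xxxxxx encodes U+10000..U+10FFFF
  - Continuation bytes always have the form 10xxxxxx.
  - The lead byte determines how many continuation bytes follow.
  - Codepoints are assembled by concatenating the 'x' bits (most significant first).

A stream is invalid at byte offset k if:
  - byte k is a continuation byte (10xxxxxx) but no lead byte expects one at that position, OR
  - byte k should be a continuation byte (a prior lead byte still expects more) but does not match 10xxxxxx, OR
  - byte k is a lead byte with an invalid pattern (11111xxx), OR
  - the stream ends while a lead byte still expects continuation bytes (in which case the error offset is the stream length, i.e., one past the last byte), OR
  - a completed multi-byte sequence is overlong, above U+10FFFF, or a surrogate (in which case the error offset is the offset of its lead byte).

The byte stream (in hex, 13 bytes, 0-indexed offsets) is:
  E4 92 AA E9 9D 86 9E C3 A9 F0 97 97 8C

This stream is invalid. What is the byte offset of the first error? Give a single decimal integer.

Byte[0]=E4: 3-byte lead, need 2 cont bytes. acc=0x4
Byte[1]=92: continuation. acc=(acc<<6)|0x12=0x112
Byte[2]=AA: continuation. acc=(acc<<6)|0x2A=0x44AA
Completed: cp=U+44AA (starts at byte 0)
Byte[3]=E9: 3-byte lead, need 2 cont bytes. acc=0x9
Byte[4]=9D: continuation. acc=(acc<<6)|0x1D=0x25D
Byte[5]=86: continuation. acc=(acc<<6)|0x06=0x9746
Completed: cp=U+9746 (starts at byte 3)
Byte[6]=9E: INVALID lead byte (not 0xxx/110x/1110/11110)

Answer: 6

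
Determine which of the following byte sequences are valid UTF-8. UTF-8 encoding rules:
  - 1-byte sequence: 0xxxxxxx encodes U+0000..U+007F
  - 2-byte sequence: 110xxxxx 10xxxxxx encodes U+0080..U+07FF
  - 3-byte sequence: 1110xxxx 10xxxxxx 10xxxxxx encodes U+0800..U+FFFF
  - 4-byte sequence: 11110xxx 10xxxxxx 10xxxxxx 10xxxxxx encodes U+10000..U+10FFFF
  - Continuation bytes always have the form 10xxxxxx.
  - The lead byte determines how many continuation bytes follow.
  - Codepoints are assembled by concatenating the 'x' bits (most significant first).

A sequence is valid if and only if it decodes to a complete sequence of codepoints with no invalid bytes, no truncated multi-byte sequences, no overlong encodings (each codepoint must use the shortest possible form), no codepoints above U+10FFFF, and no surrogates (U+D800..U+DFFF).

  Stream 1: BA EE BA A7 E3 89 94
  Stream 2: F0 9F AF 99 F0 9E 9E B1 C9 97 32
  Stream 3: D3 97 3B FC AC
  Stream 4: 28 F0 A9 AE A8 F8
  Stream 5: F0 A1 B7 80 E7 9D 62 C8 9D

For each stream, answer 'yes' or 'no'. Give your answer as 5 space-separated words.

Answer: no yes no no no

Derivation:
Stream 1: error at byte offset 0. INVALID
Stream 2: decodes cleanly. VALID
Stream 3: error at byte offset 3. INVALID
Stream 4: error at byte offset 5. INVALID
Stream 5: error at byte offset 6. INVALID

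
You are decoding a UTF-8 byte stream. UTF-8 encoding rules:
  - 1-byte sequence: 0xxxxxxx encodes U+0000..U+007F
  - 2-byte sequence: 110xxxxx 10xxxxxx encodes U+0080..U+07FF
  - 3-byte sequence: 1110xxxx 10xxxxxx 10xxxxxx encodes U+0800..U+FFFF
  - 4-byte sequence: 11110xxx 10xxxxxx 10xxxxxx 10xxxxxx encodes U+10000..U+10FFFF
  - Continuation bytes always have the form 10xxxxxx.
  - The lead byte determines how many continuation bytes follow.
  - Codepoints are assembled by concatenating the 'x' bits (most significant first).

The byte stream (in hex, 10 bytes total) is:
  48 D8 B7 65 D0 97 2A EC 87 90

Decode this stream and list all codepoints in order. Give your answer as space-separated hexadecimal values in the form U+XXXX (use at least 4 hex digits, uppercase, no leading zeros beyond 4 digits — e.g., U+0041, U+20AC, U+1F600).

Answer: U+0048 U+0637 U+0065 U+0417 U+002A U+C1D0

Derivation:
Byte[0]=48: 1-byte ASCII. cp=U+0048
Byte[1]=D8: 2-byte lead, need 1 cont bytes. acc=0x18
Byte[2]=B7: continuation. acc=(acc<<6)|0x37=0x637
Completed: cp=U+0637 (starts at byte 1)
Byte[3]=65: 1-byte ASCII. cp=U+0065
Byte[4]=D0: 2-byte lead, need 1 cont bytes. acc=0x10
Byte[5]=97: continuation. acc=(acc<<6)|0x17=0x417
Completed: cp=U+0417 (starts at byte 4)
Byte[6]=2A: 1-byte ASCII. cp=U+002A
Byte[7]=EC: 3-byte lead, need 2 cont bytes. acc=0xC
Byte[8]=87: continuation. acc=(acc<<6)|0x07=0x307
Byte[9]=90: continuation. acc=(acc<<6)|0x10=0xC1D0
Completed: cp=U+C1D0 (starts at byte 7)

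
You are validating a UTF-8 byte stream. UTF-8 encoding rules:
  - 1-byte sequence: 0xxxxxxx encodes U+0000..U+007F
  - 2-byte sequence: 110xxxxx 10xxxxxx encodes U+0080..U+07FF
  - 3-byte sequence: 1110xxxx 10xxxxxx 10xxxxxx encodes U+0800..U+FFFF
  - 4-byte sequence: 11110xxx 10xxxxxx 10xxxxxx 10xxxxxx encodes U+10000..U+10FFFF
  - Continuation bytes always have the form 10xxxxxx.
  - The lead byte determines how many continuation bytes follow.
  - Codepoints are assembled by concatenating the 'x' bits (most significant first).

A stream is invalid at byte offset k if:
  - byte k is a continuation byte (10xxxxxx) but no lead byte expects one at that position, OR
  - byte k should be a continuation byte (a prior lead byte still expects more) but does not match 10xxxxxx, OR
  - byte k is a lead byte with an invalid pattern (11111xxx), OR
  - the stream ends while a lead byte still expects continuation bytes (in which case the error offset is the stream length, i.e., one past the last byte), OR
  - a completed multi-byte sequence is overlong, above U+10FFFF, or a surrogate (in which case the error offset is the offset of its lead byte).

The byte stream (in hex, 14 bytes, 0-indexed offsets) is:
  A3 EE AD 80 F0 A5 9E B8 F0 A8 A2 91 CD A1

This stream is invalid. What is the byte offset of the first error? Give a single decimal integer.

Answer: 0

Derivation:
Byte[0]=A3: INVALID lead byte (not 0xxx/110x/1110/11110)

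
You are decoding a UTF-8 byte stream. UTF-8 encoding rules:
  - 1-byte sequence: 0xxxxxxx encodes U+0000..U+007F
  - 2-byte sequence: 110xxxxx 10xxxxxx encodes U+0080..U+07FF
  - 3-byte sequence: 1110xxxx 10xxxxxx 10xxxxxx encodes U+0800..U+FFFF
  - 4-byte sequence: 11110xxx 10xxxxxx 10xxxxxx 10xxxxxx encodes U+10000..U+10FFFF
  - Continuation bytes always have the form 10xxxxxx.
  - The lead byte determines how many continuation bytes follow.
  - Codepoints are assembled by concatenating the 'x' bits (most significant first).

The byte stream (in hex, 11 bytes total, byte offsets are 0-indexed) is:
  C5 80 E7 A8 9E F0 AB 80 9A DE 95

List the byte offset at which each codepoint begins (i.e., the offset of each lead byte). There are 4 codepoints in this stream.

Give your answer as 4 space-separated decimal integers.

Answer: 0 2 5 9

Derivation:
Byte[0]=C5: 2-byte lead, need 1 cont bytes. acc=0x5
Byte[1]=80: continuation. acc=(acc<<6)|0x00=0x140
Completed: cp=U+0140 (starts at byte 0)
Byte[2]=E7: 3-byte lead, need 2 cont bytes. acc=0x7
Byte[3]=A8: continuation. acc=(acc<<6)|0x28=0x1E8
Byte[4]=9E: continuation. acc=(acc<<6)|0x1E=0x7A1E
Completed: cp=U+7A1E (starts at byte 2)
Byte[5]=F0: 4-byte lead, need 3 cont bytes. acc=0x0
Byte[6]=AB: continuation. acc=(acc<<6)|0x2B=0x2B
Byte[7]=80: continuation. acc=(acc<<6)|0x00=0xAC0
Byte[8]=9A: continuation. acc=(acc<<6)|0x1A=0x2B01A
Completed: cp=U+2B01A (starts at byte 5)
Byte[9]=DE: 2-byte lead, need 1 cont bytes. acc=0x1E
Byte[10]=95: continuation. acc=(acc<<6)|0x15=0x795
Completed: cp=U+0795 (starts at byte 9)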